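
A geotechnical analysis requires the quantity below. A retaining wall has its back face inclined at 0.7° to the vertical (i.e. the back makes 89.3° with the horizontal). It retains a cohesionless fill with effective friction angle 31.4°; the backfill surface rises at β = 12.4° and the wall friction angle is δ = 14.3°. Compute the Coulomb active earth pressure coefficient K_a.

0.342

K_a = sin²(α+φ) / [sin²α · sin(α−δ) · (1 + √{sin(φ+δ)sin(φ−β) / (sin(α−δ)sin(α+β))})²].
With α = 89.3°, φ = 31.4°, δ = 14.3°, β = 12.4°: K_a = 0.3419.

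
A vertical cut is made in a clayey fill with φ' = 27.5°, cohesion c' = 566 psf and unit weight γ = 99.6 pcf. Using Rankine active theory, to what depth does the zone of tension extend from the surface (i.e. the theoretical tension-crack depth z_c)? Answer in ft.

18.7 ft

K_a = tan²(45° − 27.5°/2) = 0.3682; √K_a = 0.6068.
The active pressure is zero where K_a γ z = 2c√K_a, so z_c = 2c/(γ√K_a) = 2×566/(99.6×0.6068) = 18.73 ft.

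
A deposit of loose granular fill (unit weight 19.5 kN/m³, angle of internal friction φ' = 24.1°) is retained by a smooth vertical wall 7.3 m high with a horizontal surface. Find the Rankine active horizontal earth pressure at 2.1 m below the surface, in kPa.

K_a = (1 − sin φ)/(1 + sin φ) = 0.4201.
σ_h = K_a γ z = 0.4201 × 19.5 × 2.1 = 17.20 kPa.

17.2 kPa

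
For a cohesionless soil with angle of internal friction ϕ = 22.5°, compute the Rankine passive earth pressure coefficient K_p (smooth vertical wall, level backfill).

2.24

K_p = (1 + sin φ)/(1 − sin φ) = tan²(45° + 22.5°/2) = 2.240.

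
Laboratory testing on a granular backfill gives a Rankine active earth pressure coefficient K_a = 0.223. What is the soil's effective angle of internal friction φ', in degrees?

39.4°

K_a = tan²(45° − φ/2) ⇒ 45° − φ/2 = arctan(√0.223) = 25.28°.
φ = 2(45° − 25.28°) = 39.44°.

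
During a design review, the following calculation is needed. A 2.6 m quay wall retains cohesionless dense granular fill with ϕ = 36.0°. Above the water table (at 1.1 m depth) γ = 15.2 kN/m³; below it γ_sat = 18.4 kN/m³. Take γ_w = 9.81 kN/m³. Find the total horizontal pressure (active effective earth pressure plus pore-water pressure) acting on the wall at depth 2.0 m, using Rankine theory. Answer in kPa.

K_a = (1 − sin φ)/(1 + sin φ) = 0.2596.
γ' = 18.4 − 9.81 = 8.590 kN/m³.
Effective vertical stress at 2.0 m: σ'_v = 15.2×1.1 + 8.590×0.900 = 24.45 kPa.
σ'_h = K_a σ'_v = 0.2596 × 24.45 = 6.348 kPa; u = γ_w × 0.900 = 8.829 kPa.
Total σ_h = 6.348 + 8.829 = 15.18 kPa.

15.2 kPa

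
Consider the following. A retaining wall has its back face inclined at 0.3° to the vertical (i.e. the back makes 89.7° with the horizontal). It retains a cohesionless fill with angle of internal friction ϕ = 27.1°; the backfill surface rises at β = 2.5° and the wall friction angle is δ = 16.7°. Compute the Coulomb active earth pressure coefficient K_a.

K_a = sin²(α+φ) / [sin²α · sin(α−δ) · (1 + √{sin(φ+δ)sin(φ−β) / (sin(α−δ)sin(α+β))})²].
With α = 89.7°, φ = 27.1°, δ = 16.7°, β = 2.5°: K_a = 0.3472.

0.347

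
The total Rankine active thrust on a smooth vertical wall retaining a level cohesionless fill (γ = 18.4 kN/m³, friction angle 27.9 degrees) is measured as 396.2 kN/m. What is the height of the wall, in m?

K_a = 0.3625. P_a = ½ K_a γ H² ⇒ H = √(2P_a/(K_a γ)).
H = √(2×396.2/(0.3625×18.4)) = 10.90 m.

10.9 m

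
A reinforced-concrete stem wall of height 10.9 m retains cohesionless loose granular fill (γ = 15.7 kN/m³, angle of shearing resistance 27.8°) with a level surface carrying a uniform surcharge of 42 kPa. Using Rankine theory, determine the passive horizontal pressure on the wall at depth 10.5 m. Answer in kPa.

K_p = (1 + sin φ)/(1 − sin φ) = 2.748.
σ_v = γz + q = 15.7 × 10.5 + 42 = 206.8 kPa.
σ_h = K_p σ_v = 2.748 × 206.8 = 568.4 kPa.

568 kPa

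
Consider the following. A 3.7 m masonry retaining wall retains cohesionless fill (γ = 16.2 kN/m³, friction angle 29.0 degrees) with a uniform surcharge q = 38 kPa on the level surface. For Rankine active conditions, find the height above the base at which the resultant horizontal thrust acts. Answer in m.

K_a = 0.3470.
Triangular part P₁ = ½K_aγH² = 38.48 at H/3 = 1.233 m; rectangular part P₂ = K_a q H = 48.78 at H/2 = 1.850 m.
ȳ = (P₁·1.233 + P₂·1.850)/(P₁+P₂) = 1.578 m.

1.58 m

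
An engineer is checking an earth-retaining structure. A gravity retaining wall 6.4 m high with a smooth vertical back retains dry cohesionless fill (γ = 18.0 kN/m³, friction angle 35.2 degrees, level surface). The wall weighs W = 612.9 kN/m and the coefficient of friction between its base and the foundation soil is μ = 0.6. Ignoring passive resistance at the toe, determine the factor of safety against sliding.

K_a = tan²(45° − 35.2°/2) = 0.2687.
P_a = ½K_aγH² = 0.5×0.2687×18.0×6.4² = 99.05 kN/m, acting at H/3 = 2.133 m above the base.
FS_sliding = μW / P_a = 0.6×612.9 / 99.05 = 3.713.

3.71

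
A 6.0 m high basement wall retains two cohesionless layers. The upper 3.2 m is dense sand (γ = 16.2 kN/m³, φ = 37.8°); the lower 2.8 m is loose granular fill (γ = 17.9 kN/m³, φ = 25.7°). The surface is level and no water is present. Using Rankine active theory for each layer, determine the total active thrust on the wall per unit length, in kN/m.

K_a1 = tan²(45°−37.8°/2) = 0.2400; K_a2 = tan²(45°−25.7°/2) = 0.3950.
Layer 1: σ at base = K_a1 γ₁ h₁ = 12.44 kPa; P₁ = ½×12.44×3.2 = 19.91.
Layer 2: σ_v at top = γ₁h₁ = 51.84; σ_h top = K_a2×51.84 = 20.48; σ_h base = K_a2×(51.84+17.9×2.8) = 40.28.
P₂ = ½(20.48+40.28)×2.8 = 85.06. Total P_a = 19.91+85.06 = 105.0 kN/m.

105 kN/m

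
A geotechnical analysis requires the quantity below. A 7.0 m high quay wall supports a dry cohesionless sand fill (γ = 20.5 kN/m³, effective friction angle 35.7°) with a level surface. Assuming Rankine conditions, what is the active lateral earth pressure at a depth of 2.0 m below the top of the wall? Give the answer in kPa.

10.8 kPa

K_a = (1 − sin φ)/(1 + sin φ) = 0.2630.
σ_h = K_a γ z = 0.2630 × 20.5 × 2.0 = 10.78 kPa.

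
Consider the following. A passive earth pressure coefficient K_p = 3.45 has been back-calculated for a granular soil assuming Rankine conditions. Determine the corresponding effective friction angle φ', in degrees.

33.4°

K_p = (1+sin φ)/(1−sin φ) ⇒ sin φ = (K_p − 1)/(K_p + 1) = 0.5506.
φ = arcsin(0.5506) = 33.41°.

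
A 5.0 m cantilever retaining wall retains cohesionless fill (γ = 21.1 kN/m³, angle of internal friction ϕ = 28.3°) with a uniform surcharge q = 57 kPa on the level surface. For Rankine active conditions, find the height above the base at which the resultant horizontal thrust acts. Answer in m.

2.10 m

K_a = 0.3568.
Triangular part P₁ = ½K_aγH² = 94.10 at H/3 = 1.667 m; rectangular part P₂ = K_a q H = 101.7 at H/2 = 2.500 m.
ȳ = (P₁·1.667 + P₂·2.500)/(P₁+P₂) = 2.099 m.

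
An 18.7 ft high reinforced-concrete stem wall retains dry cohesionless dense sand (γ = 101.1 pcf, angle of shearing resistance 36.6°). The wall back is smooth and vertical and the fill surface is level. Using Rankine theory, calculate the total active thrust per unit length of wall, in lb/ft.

4470 lb/ft

K_a = tan²(45° − φ/2) = 0.2530.
P_a = ½ K_a γ H² = 0.5 × 0.2530 × 101.1 × 18.7² = 4471 lb/ft.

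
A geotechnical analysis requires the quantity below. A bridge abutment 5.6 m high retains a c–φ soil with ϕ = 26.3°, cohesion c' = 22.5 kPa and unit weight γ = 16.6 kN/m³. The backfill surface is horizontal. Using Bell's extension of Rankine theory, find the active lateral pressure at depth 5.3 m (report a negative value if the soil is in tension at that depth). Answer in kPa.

K_a = (1 − sin φ)/(1 + sin φ) = 0.3859.
σ_a = K_a γ z − 2c√K_a = 0.3859×16.6×5.3 − 2×22.5×0.6212 = 5.999 kPa.

6.00 kPa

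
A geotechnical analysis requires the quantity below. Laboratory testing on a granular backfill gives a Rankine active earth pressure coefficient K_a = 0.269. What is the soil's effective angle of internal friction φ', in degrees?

35.2°

K_a = tan²(45° − φ/2) ⇒ 45° − φ/2 = arctan(√0.269) = 27.41°.
φ = 2(45° − 27.41°) = 35.17°.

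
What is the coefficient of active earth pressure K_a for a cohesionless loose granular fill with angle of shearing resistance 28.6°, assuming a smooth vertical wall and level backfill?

K_a = tan²(45° − φ/2) = tan²(30.70°) = 0.3525.

0.353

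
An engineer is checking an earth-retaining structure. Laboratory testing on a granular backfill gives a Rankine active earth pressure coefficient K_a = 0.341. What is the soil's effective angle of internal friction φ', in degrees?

29.4°

K_a = tan²(45° − φ/2) ⇒ 45° − φ/2 = arctan(√0.341) = 30.28°.
φ = 2(45° − 30.28°) = 29.43°.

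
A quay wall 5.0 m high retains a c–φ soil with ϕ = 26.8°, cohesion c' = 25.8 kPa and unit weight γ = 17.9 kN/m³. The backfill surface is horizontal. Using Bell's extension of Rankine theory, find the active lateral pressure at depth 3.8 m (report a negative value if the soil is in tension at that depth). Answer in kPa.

-6.00 kPa

K_a = (1 − sin φ)/(1 + sin φ) = 0.3785.
σ_a = K_a γ z − 2c√K_a = 0.3785×17.9×3.8 − 2×25.8×0.6152 = -6.001 kPa.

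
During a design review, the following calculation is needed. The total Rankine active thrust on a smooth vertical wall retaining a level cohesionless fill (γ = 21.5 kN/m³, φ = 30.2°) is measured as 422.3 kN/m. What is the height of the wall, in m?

K_a = 0.3307. P_a = ½ K_a γ H² ⇒ H = √(2P_a/(K_a γ)).
H = √(2×422.3/(0.3307×21.5)) = 10.90 m.

10.9 m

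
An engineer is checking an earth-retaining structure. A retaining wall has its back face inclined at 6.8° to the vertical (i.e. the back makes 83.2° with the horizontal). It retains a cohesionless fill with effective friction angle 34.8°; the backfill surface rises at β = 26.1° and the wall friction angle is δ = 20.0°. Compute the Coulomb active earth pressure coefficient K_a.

K_a = sin²(α+φ) / [sin²α · sin(α−δ) · (1 + √{sin(φ+δ)sin(φ−β) / (sin(α−δ)sin(α+β))})²].
With α = 83.2°, φ = 34.8°, δ = 20.0°, β = 26.1°: K_a = 0.4631.

0.463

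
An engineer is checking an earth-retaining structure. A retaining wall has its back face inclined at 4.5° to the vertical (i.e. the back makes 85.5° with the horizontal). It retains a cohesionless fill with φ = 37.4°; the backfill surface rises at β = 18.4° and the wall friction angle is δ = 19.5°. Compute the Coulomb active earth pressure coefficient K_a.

K_a = sin²(α+φ) / [sin²α · sin(α−δ) · (1 + √{sin(φ+δ)sin(φ−β) / (sin(α−δ)sin(α+β))})²].
With α = 85.5°, φ = 37.4°, δ = 19.5°, β = 18.4°: K_a = 0.3213.

0.321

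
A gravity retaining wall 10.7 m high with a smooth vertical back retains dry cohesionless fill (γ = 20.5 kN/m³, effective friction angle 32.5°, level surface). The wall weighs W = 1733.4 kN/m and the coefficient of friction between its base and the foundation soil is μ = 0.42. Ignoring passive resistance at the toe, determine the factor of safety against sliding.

K_a = tan²(45° − 32.5°/2) = 0.3010.
P_a = ½K_aγH² = 0.5×0.3010×20.5×10.7² = 353.2 kN/m, acting at H/3 = 3.567 m above the base.
FS_sliding = μW / P_a = 0.42×1733.4 / 353.2 = 2.061.

2.06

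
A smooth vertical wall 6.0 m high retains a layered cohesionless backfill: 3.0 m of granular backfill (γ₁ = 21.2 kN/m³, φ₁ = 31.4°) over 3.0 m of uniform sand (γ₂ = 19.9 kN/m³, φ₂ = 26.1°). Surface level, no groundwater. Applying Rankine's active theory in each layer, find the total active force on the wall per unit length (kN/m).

K_a1 = tan²(45°−31.4°/2) = 0.3149; K_a2 = tan²(45°−26.1°/2) = 0.3889.
Layer 1: σ at base = K_a1 γ₁ h₁ = 20.03 kPa; P₁ = ½×20.03×3.0 = 30.04.
Layer 2: σ_v at top = γ₁h₁ = 63.60; σ_h top = K_a2×63.60 = 24.74; σ_h base = K_a2×(63.60+19.9×3.0) = 47.96.
P₂ = ½(24.74+47.96)×3.0 = 109.0. Total P_a = 30.04+109.0 = 139.1 kN/m.

139 kN/m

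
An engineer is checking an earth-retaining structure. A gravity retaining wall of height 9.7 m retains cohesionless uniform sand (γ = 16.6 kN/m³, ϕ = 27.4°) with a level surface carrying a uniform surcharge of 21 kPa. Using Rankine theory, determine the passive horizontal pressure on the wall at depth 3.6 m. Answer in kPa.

218 kPa

K_p = (1 + sin φ)/(1 − sin φ) = 2.705.
σ_v = γz + q = 16.6 × 3.6 + 21 = 80.76 kPa.
σ_h = K_p σ_v = 2.705 × 80.76 = 218.5 kPa.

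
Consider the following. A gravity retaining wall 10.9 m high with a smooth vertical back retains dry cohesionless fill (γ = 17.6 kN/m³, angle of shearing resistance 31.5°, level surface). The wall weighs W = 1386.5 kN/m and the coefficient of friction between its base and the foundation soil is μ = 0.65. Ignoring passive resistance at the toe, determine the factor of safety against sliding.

2.75

K_a = tan²(45° − 31.5°/2) = 0.3136.
P_a = ½K_aγH² = 0.5×0.3136×17.6×10.9² = 327.9 kN/m, acting at H/3 = 3.633 m above the base.
FS_sliding = μW / P_a = 0.65×1386.5 / 327.9 = 2.748.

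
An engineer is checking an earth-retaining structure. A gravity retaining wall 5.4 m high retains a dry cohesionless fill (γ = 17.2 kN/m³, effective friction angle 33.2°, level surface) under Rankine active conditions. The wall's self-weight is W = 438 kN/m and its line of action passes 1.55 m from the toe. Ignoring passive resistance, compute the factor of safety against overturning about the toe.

K_a = tan²(45° − 33.2°/2) = 0.2924.
P_a = ½K_aγH² = 0.5×0.2924×17.2×5.4² = 73.32 kN/m, acting at H/3 = 1.800 m above the base.
Overturning moment M_o = P_a × H/3 = 73.32 × 1.800 = 132.0.
Resisting moment M_r = W × 1.55 = 438 × 1.55 = 678.9.
FS_overturning = M_r/M_o = 678.9/132.0 = 5.144.

5.14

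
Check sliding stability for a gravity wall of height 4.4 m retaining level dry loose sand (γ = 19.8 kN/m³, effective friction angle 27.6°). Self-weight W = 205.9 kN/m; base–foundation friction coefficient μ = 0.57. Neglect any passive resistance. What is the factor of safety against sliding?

K_a = tan²(45° − 27.6°/2) = 0.3668.
P_a = ½K_aγH² = 0.5×0.3668×19.8×4.4² = 70.30 kN/m, acting at H/3 = 1.467 m above the base.
FS_sliding = μW / P_a = 0.57×205.9 / 70.30 = 1.670.

1.67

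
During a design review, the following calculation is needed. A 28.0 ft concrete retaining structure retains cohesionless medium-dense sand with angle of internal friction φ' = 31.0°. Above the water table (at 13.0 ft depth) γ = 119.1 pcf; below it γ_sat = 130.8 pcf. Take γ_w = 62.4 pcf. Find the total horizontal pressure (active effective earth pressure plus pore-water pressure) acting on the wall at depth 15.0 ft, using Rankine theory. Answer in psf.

K_a = (1 − sin φ)/(1 + sin φ) = 0.3201.
γ' = 130.8 − 62.4 = 68.40 pcf.
Effective vertical stress at 15.0 ft: σ'_v = 119.1×13.0 + 68.40×2.00 = 1685 psf.
σ'_h = K_a σ'_v = 0.3201 × 1685 = 539.4 psf; u = γ_w × 2.00 = 124.8 psf.
Total σ_h = 539.4 + 124.8 = 664.2 psf.

664 psf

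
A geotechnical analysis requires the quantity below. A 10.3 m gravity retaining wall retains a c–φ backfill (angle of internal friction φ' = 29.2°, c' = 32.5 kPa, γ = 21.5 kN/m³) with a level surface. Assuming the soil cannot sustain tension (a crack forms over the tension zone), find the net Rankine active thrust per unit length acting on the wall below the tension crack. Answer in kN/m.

K_a = 0.3442; √K_a = 0.5867.
Tension-crack depth z_c = 2c/(γ√K_a) = 2×32.5/(21.5×0.5867) = 5.153 m.
σ_a at base = K_a γ H − 2c√K_a = 0.3442×21.5×10.3 − 2×32.5×0.5867 = 38.09 kPa.
P_a = ½ × 38.09 × (H − z_c) = 0.5×38.09×5.147 = 98.03 kN/m.

98.0 kN/m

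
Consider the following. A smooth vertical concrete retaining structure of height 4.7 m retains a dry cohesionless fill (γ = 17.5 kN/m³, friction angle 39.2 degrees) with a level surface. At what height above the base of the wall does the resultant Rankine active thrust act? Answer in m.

1.57 m

K_a = 0.2255.
The pressure distribution is triangular, so the resultant acts at H/3 above the base = 4.7/3 = 1.567 m.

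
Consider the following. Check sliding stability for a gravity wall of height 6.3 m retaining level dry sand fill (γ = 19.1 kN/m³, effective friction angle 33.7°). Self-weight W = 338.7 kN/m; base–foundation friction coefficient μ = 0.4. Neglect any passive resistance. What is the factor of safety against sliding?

1.25

K_a = tan²(45° − 33.7°/2) = 0.2863.
P_a = ½K_aγH² = 0.5×0.2863×19.1×6.3² = 108.5 kN/m, acting at H/3 = 2.100 m above the base.
FS_sliding = μW / P_a = 0.4×338.7 / 108.5 = 1.248.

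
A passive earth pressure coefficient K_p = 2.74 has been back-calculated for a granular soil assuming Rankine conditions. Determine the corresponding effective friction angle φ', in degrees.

K_p = (1+sin φ)/(1−sin φ) ⇒ sin φ = (K_p − 1)/(K_p + 1) = 0.4652.
φ = arcsin(0.4652) = 27.73°.

27.7°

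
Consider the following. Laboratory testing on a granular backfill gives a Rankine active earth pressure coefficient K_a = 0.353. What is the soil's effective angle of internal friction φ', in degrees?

K_a = tan²(45° − φ/2) ⇒ 45° − φ/2 = arctan(√0.353) = 30.72°.
φ = 2(45° − 30.72°) = 28.57°.

28.6°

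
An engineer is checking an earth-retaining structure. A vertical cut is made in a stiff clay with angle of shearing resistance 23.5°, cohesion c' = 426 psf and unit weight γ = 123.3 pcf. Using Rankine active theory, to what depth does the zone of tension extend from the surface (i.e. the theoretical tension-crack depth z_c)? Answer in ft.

K_a = tan²(45° − 23.5°/2) = 0.4298; √K_a = 0.6556.
The active pressure is zero where K_a γ z = 2c√K_a, so z_c = 2c/(γ√K_a) = 2×426/(123.3×0.6556) = 10.54 ft.

10.5 ft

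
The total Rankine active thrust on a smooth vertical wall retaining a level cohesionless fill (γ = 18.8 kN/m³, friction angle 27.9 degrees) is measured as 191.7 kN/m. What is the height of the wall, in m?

7.50 m

K_a = 0.3625. P_a = ½ K_a γ H² ⇒ H = √(2P_a/(K_a γ)).
H = √(2×191.7/(0.3625×18.8)) = 7.501 m.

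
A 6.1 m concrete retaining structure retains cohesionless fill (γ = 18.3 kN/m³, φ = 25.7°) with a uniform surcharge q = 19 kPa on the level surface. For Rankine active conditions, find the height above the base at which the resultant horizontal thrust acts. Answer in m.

K_a = 0.3950.
Triangular part P₁ = ½K_aγH² = 134.5 at H/3 = 2.033 m; rectangular part P₂ = K_a q H = 45.78 at H/2 = 3.050 m.
ȳ = (P₁·2.033 + P₂·3.050)/(P₁+P₂) = 2.292 m.

2.29 m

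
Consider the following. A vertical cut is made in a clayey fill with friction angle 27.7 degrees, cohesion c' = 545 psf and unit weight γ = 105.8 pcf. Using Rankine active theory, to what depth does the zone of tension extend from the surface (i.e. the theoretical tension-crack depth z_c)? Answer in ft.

17.0 ft

K_a = tan²(45° − 27.7°/2) = 0.3653; √K_a = 0.6044.
The active pressure is zero where K_a γ z = 2c√K_a, so z_c = 2c/(γ√K_a) = 2×545/(105.8×0.6044) = 17.04 ft.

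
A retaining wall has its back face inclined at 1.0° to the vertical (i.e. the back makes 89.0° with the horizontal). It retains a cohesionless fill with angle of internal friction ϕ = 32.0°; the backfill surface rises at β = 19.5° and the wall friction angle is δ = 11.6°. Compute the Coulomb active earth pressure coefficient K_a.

0.383

K_a = sin²(α+φ) / [sin²α · sin(α−δ) · (1 + √{sin(φ+δ)sin(φ−β) / (sin(α−δ)sin(α+β))})²].
With α = 89.0°, φ = 32.0°, δ = 11.6°, β = 19.5°: K_a = 0.3834.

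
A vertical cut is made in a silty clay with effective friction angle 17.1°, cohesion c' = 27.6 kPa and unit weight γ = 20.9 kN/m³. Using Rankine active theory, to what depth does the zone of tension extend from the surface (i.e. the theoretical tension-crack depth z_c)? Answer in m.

K_a = tan²(45° − 17.1°/2) = 0.5455; √K_a = 0.7386.
The active pressure is zero where K_a γ z = 2c√K_a, so z_c = 2c/(γ√K_a) = 2×27.6/(20.9×0.7386) = 3.576 m.

3.58 m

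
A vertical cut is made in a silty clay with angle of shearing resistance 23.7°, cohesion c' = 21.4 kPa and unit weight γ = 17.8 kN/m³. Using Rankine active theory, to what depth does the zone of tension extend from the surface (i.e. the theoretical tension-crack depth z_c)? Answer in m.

K_a = tan²(45° − 23.7°/2) = 0.4266; √K_a = 0.6531.
The active pressure is zero where K_a γ z = 2c√K_a, so z_c = 2c/(γ√K_a) = 2×21.4/(17.8×0.6531) = 3.681 m.

3.68 m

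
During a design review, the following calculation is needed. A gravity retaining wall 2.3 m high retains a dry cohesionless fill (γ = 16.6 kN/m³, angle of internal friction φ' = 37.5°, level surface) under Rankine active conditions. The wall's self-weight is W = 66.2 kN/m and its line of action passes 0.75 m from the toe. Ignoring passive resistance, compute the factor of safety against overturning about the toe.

6.06

K_a = tan²(45° − 37.5°/2) = 0.2432.
P_a = ½K_aγH² = 0.5×0.2432×16.6×2.3² = 10.68 kN/m, acting at H/3 = 0.7667 m above the base.
Overturning moment M_o = P_a × H/3 = 10.68 × 0.7667 = 8.186.
Resisting moment M_r = W × 0.75 = 66.2 × 0.75 = 49.65.
FS_overturning = M_r/M_o = 49.65/8.186 = 6.065.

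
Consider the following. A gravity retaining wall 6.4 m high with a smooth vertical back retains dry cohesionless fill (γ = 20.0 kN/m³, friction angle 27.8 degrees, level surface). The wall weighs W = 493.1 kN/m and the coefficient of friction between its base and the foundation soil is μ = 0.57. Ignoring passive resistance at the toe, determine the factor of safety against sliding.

1.89

K_a = tan²(45° − 27.8°/2) = 0.3639.
P_a = ½K_aγH² = 0.5×0.3639×20.0×6.4² = 149.1 kN/m, acting at H/3 = 2.133 m above the base.
FS_sliding = μW / P_a = 0.57×493.1 / 149.1 = 1.886.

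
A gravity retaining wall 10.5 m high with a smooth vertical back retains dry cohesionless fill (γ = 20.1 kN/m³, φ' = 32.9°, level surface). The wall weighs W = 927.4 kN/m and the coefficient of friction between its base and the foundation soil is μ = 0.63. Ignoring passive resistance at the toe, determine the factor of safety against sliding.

1.78

K_a = tan²(45° − 32.9°/2) = 0.2960.
P_a = ½K_aγH² = 0.5×0.2960×20.1×10.5² = 328.0 kN/m, acting at H/3 = 3.500 m above the base.
FS_sliding = μW / P_a = 0.63×927.4 / 328.0 = 1.781.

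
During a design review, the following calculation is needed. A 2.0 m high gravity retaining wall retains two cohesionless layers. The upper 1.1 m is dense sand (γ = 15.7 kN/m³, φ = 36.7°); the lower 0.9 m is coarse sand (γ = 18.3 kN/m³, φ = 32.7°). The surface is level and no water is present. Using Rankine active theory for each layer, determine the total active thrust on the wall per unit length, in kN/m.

9.24 kN/m

K_a1 = tan²(45°−36.7°/2) = 0.2519; K_a2 = tan²(45°−32.7°/2) = 0.2985.
Layer 1: σ at base = K_a1 γ₁ h₁ = 4.350 kPa; P₁ = ½×4.350×1.1 = 2.392.
Layer 2: σ_v at top = γ₁h₁ = 17.27; σ_h top = K_a2×17.27 = 5.155; σ_h base = K_a2×(17.27+18.3×0.9) = 10.07.
P₂ = ½(5.155+10.07)×0.9 = 6.852. Total P_a = 2.392+6.852 = 9.244 kN/m.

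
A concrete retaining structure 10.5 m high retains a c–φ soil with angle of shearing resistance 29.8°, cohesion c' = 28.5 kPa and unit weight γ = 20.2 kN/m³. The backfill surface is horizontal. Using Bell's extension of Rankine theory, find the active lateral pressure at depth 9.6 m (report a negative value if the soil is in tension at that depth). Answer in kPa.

32.1 kPa

K_a = (1 − sin φ)/(1 + sin φ) = 0.3360.
σ_a = K_a γ z − 2c√K_a = 0.3360×20.2×9.6 − 2×28.5×0.5797 = 32.12 kPa.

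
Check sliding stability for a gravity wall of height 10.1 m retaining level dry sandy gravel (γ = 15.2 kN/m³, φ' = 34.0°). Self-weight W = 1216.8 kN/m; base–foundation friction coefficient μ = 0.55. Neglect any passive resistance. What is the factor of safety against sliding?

3.05

K_a = tan²(45° − 34.0°/2) = 0.2827.
P_a = ½K_aγH² = 0.5×0.2827×15.2×10.1² = 219.2 kN/m, acting at H/3 = 3.367 m above the base.
FS_sliding = μW / P_a = 0.55×1216.8 / 219.2 = 3.053.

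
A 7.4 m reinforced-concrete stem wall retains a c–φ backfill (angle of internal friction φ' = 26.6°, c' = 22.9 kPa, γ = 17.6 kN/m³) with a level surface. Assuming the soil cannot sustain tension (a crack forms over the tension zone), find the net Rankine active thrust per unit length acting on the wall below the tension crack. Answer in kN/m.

34.1 kN/m

K_a = 0.3814; √K_a = 0.6176.
Tension-crack depth z_c = 2c/(γ√K_a) = 2×22.9/(17.6×0.6176) = 4.213 m.
σ_a at base = K_a γ H − 2c√K_a = 0.3814×17.6×7.4 − 2×22.9×0.6176 = 21.39 kPa.
P_a = ½ × 21.39 × (H − z_c) = 0.5×21.39×3.187 = 34.08 kN/m.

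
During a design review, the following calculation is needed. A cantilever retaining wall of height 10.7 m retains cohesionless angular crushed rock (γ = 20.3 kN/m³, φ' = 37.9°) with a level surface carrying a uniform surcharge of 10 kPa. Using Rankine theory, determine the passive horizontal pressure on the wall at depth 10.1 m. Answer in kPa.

K_p = (1 + sin φ)/(1 − sin φ) = 4.185.
σ_v = γz + q = 20.3 × 10.1 + 10 = 215.0 kPa.
σ_h = K_p σ_v = 4.185 × 215.0 = 899.9 kPa.

900 kPa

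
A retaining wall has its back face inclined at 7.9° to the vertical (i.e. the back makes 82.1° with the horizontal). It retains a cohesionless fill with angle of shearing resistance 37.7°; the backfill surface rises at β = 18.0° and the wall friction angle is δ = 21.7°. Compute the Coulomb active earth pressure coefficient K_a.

K_a = sin²(α+φ) / [sin²α · sin(α−δ) · (1 + √{sin(φ+δ)sin(φ−β) / (sin(α−δ)sin(α+β))})²].
With α = 82.1°, φ = 37.7°, δ = 21.7°, β = 18.0°: K_a = 0.3526.

0.353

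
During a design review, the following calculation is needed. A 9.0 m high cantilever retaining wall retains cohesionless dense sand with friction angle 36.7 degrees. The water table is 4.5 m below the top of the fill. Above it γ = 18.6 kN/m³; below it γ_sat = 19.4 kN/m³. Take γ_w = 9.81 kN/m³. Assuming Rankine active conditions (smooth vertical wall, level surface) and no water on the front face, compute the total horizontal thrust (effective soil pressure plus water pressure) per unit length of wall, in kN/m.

K_a = tan²(45° − φ/2) = 0.2519.
γ' = 19.4 − 9.81 = 9.590 kN/m³. Depth below WT = 4.5 m.
σ'_h at WT = K_a γ d_w = 21.08 kPa; at base = 21.08 + K_a γ' × 4.5 = 31.95 kPa.
P₁ (0–4.5 m) = ½×21.08×4.5 = 47.43. P₂ (4.5–9.0 m) = ½(21.08+31.95)×4.5 = 119.3.
P_w = ½ γ_w h₂² = 0.5×9.81×4.5² = 99.33. Total = 47.43+119.3+99.33 = 266.1 kN/m.

266 kN/m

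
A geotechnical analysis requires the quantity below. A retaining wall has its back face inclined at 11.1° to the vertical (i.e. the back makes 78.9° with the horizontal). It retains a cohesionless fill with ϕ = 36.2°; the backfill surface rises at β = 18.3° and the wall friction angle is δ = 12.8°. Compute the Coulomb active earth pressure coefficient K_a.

K_a = sin²(α+φ) / [sin²α · sin(α−δ) · (1 + √{sin(φ+δ)sin(φ−β) / (sin(α−δ)sin(α+β))})²].
With α = 78.9°, φ = 36.2°, δ = 12.8°, β = 18.3°: K_a = 0.4109.

0.411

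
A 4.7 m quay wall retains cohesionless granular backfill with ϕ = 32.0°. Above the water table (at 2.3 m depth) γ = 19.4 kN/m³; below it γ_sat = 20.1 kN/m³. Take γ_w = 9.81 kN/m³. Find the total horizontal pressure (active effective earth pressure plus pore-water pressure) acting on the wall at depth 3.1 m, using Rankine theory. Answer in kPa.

24.1 kPa

K_a = (1 − sin φ)/(1 + sin φ) = 0.3073.
γ' = 20.1 − 9.81 = 10.29 kN/m³.
Effective vertical stress at 3.1 m: σ'_v = 19.4×2.3 + 10.29×0.800 = 52.85 kPa.
σ'_h = K_a σ'_v = 0.3073 × 52.85 = 16.24 kPa; u = γ_w × 0.800 = 7.848 kPa.
Total σ_h = 16.24 + 7.848 = 24.09 kPa.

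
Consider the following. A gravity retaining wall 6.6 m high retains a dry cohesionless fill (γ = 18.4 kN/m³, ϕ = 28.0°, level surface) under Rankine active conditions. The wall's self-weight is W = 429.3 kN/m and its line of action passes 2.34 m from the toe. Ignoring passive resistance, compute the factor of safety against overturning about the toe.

3.16

K_a = tan²(45° − 28.0°/2) = 0.3610.
P_a = ½K_aγH² = 0.5×0.3610×18.4×6.6² = 144.7 kN/m, acting at H/3 = 2.200 m above the base.
Overturning moment M_o = P_a × H/3 = 144.7 × 2.200 = 318.3.
Resisting moment M_r = W × 2.34 = 429.3 × 2.34 = 1005.
FS_overturning = M_r/M_o = 1005/318.3 = 3.156.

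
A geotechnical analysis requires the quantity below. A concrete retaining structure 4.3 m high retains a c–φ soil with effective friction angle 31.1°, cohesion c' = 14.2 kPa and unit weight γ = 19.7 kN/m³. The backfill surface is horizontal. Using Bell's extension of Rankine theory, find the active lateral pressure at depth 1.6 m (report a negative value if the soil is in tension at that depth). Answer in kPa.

K_a = (1 − sin φ)/(1 + sin φ) = 0.3188.
σ_a = K_a γ z − 2c√K_a = 0.3188×19.7×1.6 − 2×14.2×0.5646 = -5.987 kPa.

-5.99 kPa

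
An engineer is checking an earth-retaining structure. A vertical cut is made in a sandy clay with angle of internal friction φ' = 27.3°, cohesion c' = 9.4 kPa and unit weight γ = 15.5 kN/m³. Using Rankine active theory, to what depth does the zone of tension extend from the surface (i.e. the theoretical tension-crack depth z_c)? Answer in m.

1.99 m

K_a = tan²(45° − 27.3°/2) = 0.3711; √K_a = 0.6092.
The active pressure is zero where K_a γ z = 2c√K_a, so z_c = 2c/(γ√K_a) = 2×9.4/(15.5×0.6092) = 1.991 m.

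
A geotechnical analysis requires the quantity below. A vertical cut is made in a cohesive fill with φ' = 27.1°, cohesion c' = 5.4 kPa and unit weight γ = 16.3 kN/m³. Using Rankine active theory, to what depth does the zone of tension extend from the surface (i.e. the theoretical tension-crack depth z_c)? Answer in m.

K_a = tan²(45° − 27.1°/2) = 0.3741; √K_a = 0.6116.
The active pressure is zero where K_a γ z = 2c√K_a, so z_c = 2c/(γ√K_a) = 2×5.4/(16.3×0.6116) = 1.083 m.

1.08 m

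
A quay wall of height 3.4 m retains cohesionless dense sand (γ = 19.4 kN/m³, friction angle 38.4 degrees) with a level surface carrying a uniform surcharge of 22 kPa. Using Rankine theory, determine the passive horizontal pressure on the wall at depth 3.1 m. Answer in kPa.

351 kPa

K_p = (1 + sin φ)/(1 − sin φ) = 4.279.
σ_v = γz + q = 19.4 × 3.1 + 22 = 82.14 kPa.
σ_h = K_p σ_v = 4.279 × 82.14 = 351.5 kPa.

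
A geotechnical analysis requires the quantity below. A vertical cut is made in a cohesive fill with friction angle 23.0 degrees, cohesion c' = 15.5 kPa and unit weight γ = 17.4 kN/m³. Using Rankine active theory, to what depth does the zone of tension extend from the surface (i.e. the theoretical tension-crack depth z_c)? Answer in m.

K_a = tan²(45° − 23.0°/2) = 0.4381; √K_a = 0.6619.
The active pressure is zero where K_a γ z = 2c√K_a, so z_c = 2c/(γ√K_a) = 2×15.5/(17.4×0.6619) = 2.692 m.

2.69 m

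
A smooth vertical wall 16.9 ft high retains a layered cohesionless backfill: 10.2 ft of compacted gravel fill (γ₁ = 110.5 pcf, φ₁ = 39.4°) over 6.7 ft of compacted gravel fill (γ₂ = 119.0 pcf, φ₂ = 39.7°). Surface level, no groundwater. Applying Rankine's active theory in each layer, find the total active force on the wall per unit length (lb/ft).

3540 lb/ft

K_a1 = tan²(45°−39.4°/2) = 0.2234; K_a2 = tan²(45°−39.7°/2) = 0.2204.
Layer 1: σ at base = K_a1 γ₁ h₁ = 251.8 psf; P₁ = ½×251.8×10.2 = 1284.
Layer 2: σ_v at top = γ₁h₁ = 1127; σ_h top = K_a2×1127 = 248.4; σ_h base = K_a2×(1127+119.0×6.7) = 424.2.
P₂ = ½(248.4+424.2)×6.7 = 2253. Total P_a = 1284+2253 = 3538 lb/ft.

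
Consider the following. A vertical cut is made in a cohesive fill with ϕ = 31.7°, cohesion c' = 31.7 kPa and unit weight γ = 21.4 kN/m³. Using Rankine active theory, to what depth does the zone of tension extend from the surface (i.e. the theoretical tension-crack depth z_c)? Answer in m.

K_a = tan²(45° − 31.7°/2) = 0.3111; √K_a = 0.5577.
The active pressure is zero where K_a γ z = 2c√K_a, so z_c = 2c/(γ√K_a) = 2×31.7/(21.4×0.5577) = 5.312 m.

5.31 m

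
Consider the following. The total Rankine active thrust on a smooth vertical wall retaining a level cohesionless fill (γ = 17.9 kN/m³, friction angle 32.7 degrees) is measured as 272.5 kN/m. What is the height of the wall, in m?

10.1 m

K_a = 0.2985. P_a = ½ K_a γ H² ⇒ H = √(2P_a/(K_a γ)).
H = √(2×272.5/(0.2985×17.9)) = 10.10 m.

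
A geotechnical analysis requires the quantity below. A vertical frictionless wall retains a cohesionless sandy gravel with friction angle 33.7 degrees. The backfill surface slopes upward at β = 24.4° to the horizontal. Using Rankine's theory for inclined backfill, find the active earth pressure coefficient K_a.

K_a = cos β · (cos β − √(cos²β − cos²φ)) / (cos β + √(cos²β − cos²φ)).
cos β = 0.9107, cos φ = 0.8320, √(cos²β − cos²φ) = 0.3704.
K_a = 0.9107 × (0.9107 − 0.3704)/(0.9107 + 0.3704) = 0.3841.

0.384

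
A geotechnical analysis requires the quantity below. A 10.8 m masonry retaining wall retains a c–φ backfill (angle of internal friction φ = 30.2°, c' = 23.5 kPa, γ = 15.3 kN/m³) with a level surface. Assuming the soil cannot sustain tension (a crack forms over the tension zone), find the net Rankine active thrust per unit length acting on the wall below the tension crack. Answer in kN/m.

75.3 kN/m

K_a = 0.3307; √K_a = 0.5750.
Tension-crack depth z_c = 2c/(γ√K_a) = 2×23.5/(15.3×0.5750) = 5.342 m.
σ_a at base = K_a γ H − 2c√K_a = 0.3307×15.3×10.8 − 2×23.5×0.5750 = 27.61 kPa.
P_a = ½ × 27.61 × (H − z_c) = 0.5×27.61×5.458 = 75.35 kN/m.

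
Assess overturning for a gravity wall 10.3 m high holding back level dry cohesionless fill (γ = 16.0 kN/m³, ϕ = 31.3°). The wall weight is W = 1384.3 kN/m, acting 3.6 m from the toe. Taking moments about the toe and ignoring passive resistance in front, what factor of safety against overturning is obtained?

5.41

K_a = tan²(45° − 31.3°/2) = 0.3162.
P_a = ½K_aγH² = 0.5×0.3162×16.0×10.3² = 268.4 kN/m, acting at H/3 = 3.433 m above the base.
Overturning moment M_o = P_a × H/3 = 268.4 × 3.433 = 921.4.
Resisting moment M_r = W × 3.6 = 1384.3 × 3.6 = 4983.
FS_overturning = M_r/M_o = 4983/921.4 = 5.409.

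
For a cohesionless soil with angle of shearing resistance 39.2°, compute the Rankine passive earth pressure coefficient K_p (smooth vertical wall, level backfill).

4.44

K_p = (1 + sin φ)/(1 − sin φ) = tan²(45° + 39.2°/2) = 4.435.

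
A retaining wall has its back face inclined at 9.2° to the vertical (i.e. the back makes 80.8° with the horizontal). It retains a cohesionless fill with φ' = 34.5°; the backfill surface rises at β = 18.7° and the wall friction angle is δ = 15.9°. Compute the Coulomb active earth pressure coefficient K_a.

K_a = sin²(α+φ) / [sin²α · sin(α−δ) · (1 + √{sin(φ+δ)sin(φ−β) / (sin(α−δ)sin(α+β))})²].
With α = 80.8°, φ = 34.5°, δ = 15.9°, β = 18.7°: K_a = 0.4202.

0.420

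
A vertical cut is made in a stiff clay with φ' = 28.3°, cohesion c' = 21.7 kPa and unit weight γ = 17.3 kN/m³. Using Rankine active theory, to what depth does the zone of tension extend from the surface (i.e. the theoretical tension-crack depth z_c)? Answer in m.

4.20 m

K_a = tan²(45° − 28.3°/2) = 0.3568; √K_a = 0.5973.
The active pressure is zero where K_a γ z = 2c√K_a, so z_c = 2c/(γ√K_a) = 2×21.7/(17.3×0.5973) = 4.200 m.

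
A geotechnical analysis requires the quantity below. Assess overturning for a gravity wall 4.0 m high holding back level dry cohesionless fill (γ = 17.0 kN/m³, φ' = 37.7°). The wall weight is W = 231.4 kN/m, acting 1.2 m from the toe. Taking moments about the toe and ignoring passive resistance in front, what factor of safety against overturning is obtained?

6.35

K_a = tan²(45° − 37.7°/2) = 0.2411.
P_a = ½K_aγH² = 0.5×0.2411×17.0×4.0² = 32.78 kN/m, acting at H/3 = 1.333 m above the base.
Overturning moment M_o = P_a × H/3 = 32.78 × 1.333 = 43.71.
Resisting moment M_r = W × 1.2 = 231.4 × 1.2 = 277.7.
FS_overturning = M_r/M_o = 277.7/43.71 = 6.352.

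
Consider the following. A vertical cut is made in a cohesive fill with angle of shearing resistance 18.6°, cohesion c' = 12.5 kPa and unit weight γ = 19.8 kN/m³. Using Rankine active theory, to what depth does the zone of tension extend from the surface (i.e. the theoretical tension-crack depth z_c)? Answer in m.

1.76 m

K_a = tan²(45° − 18.6°/2) = 0.5163; √K_a = 0.7186.
The active pressure is zero where K_a γ z = 2c√K_a, so z_c = 2c/(γ√K_a) = 2×12.5/(19.8×0.7186) = 1.757 m.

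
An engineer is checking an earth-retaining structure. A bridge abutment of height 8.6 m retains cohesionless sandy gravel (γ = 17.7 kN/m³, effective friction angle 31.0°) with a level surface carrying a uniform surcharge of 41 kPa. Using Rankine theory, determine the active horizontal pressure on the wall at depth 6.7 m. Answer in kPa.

K_a = (1 − sin φ)/(1 + sin φ) = 0.3201.
σ_v = γz + q = 17.7 × 6.7 + 41 = 159.6 kPa.
σ_h = K_a σ_v = 0.3201 × 159.6 = 51.08 kPa.

51.1 kPa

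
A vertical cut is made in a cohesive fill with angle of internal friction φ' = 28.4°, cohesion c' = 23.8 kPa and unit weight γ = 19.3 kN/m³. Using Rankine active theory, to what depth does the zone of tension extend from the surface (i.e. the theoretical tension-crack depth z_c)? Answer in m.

4.14 m

K_a = tan²(45° − 28.4°/2) = 0.3554; √K_a = 0.5961.
The active pressure is zero where K_a γ z = 2c√K_a, so z_c = 2c/(γ√K_a) = 2×23.8/(19.3×0.5961) = 4.137 m.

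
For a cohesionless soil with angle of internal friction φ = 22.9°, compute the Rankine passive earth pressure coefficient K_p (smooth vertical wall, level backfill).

2.27

K_p = (1 + sin φ)/(1 − sin φ) = tan²(45° + 22.9°/2) = 2.274.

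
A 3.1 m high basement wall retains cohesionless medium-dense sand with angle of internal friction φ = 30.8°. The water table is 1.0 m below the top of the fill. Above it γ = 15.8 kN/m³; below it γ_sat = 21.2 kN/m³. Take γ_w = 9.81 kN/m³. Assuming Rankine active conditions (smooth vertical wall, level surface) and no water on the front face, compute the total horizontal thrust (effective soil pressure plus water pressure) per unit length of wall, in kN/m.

K_a = tan²(45° − φ/2) = 0.3227.
γ' = 21.2 − 9.81 = 11.39 kN/m³. Depth below WT = 2.1 m.
σ'_h at WT = K_a γ d_w = 5.099 kPa; at base = 5.099 + K_a γ' × 2.1 = 12.82 kPa.
P₁ (0–1.0 m) = ½×5.099×1.0 = 2.549. P₂ (1.0–3.1 m) = ½(5.099+12.82)×2.1 = 18.81.
P_w = ½ γ_w h₂² = 0.5×9.81×2.1² = 21.63. Total = 2.549+18.81+21.63 = 42.99 kN/m.

43.0 kN/m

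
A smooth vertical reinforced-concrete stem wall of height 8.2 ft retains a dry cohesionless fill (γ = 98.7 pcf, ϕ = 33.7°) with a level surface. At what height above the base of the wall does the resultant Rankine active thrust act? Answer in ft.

K_a = 0.2863.
The pressure distribution is triangular, so the resultant acts at H/3 above the base = 8.2/3 = 2.733 ft.

2.73 ft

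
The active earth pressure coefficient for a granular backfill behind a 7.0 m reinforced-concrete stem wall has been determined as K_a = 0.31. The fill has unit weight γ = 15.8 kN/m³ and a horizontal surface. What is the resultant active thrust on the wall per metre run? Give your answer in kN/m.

120 kN/m

P = ½ K_a γ H² = 0.5 × 0.31 × 15.8 × 7.0² = 120.0 kN/m.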